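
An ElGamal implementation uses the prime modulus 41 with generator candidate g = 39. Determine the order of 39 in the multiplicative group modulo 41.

20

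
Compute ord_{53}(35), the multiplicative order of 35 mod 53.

52

Since 35 ∈ (Z/53Z)^×, its order divides φ(53) = 53 − 1 = 52 = 2^2 · 13.
Divisors of 52: 1, 2, 4, 13, 26, 52.
Evaluate successive powers at the divisors of 52:
35^1 ≡ 35 (mod 53)
35^2 ≡ 6 (mod 53)
35^4 ≡ 36 (mod 53)
35^13 ≡ 30 (mod 53)
35^26 ≡ 52 (mod 53)
35^52 ≡ 1 (mod 53) ✓
Therefore the multiplicative order of 35 modulo 53 is 52.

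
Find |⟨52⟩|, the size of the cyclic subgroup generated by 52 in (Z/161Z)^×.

By Lagrange's theorem, ord_161(52) divides φ(161) = φ(7·23) = (7−1)·(23−1) = 6·22 = 132 = 2^2 · 3 · 11.
Divisors of 132: 1, 2, 3, 4, 6, 11, 12, 22, 33, 44, 66, 132.
Test each divisor d:
52^1 ≡ 52
52^2 ≡ 128
52^3 ≡ 55
52^4 ≡ 123
52^6 ≡ 127
52^11 ≡ 47
52^12 ≡ 29
52^22 ≡ 116
52^33 ≡ 139
52^44 ≡ 93
52^66 ≡ 1
The smallest such exponent is 66, so the order of 52 is 66.

66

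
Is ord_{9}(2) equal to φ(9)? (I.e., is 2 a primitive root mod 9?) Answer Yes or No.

Yes

φ(9) = φ(3^2) = 3·(3−1) = 6 = 2 · 3.
It suffices to check that the order of 2 is not a proper divisor of 6: compute 2^(6/q) for q ∈ {2, 3}.
2^3 ≡ 8 (mod 9)  [q = 2: ≢ 1 ✓]
2^2 ≡ 4 (mod 9)  [q = 3: ≢ 1 ✓]
None equal 1, so ord_9(2) = 6: 2 is a primitive root.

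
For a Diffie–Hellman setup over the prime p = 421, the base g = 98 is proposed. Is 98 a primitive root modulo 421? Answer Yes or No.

Yes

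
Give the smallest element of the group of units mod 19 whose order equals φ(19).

2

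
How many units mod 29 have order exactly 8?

0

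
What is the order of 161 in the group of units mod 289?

By Lagrange's theorem, ord_289(161) divides φ(289) = φ(17^2) = 17·(17−1) = 272 = 2^4 · 17.
Divisors of 272: 1, 2, 4, 8, 16, 17, 34, 68, 136, 272.
Compute 161^d (mod 289) for the divisors d until we hit 1:
161^1 ≡ 161
161^2 ≡ 200
161^4 ≡ 118
161^8 ≡ 52
161^16 ≡ 103
161^17 ≡ 110
161^34 ≡ 251
161^68 ≡ 288
161^136 ≡ 1
Therefore the multiplicative order of 161 modulo 289 is 136.

136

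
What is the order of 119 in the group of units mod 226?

112

By Lagrange's theorem, ord_226(119) divides φ(226) = φ(2)·φ(113) = 1·112 = 112 = 2^4 · 7.
Divisors of 112: 1, 2, 4, 7, 8, 14, 16, 28, 56, 112.
Evaluate successive powers at the divisors of 112:
119^1 ≡ 119 (mod 226)
119^2 ≡ 149 (mod 226)
119^4 ≡ 53 (mod 226)
119^7 ≡ 35 (mod 226)
119^8 ≡ 97 (mod 226)
119^14 ≡ 95 (mod 226)
119^16 ≡ 143 (mod 226)
119^28 ≡ 211 (mod 226)
119^56 ≡ 225 (mod 226)
119^112 ≡ 1 (mod 226) ✓
So ord_226(119) = 112.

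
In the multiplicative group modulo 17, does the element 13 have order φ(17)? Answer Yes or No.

No

φ(17) = 17 − 1 = 16 = 2^4.
It suffices to check that the order of 13 is not a proper divisor of 16: compute 13^(16/q) for q ∈ {2}.
13^8 ≡ 1 (mod 17)  [q = 2: ≡ 1 ✗]
Since 13^8 ≡ 1, the order of 13 divides 8 < 16, so 13 is not a primitive root.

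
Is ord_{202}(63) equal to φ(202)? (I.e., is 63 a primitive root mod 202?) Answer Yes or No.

Yes

φ(202) = φ(2)·φ(101) = 1·100 = 100 = 2^2 · 5^2.
Test 63^(100/q) mod 202 for each prime factor q of 100:
63^50 ≡ 201 (mod 202)  [q = 2: ≢ 1 ✓]
63^20 ≡ 137 (mod 202)  [q = 5: ≢ 1 ✓]
None equal 1, so ord_202(63) = 100: 63 is a primitive root.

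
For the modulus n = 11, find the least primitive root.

2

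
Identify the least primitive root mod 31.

3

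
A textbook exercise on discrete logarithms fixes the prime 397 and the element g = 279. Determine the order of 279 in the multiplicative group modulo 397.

Since 279 ∈ (Z/397Z)^×, its order divides φ(397) = 397 − 1 = 396 = 2^2 · 3^2 · 11.
Divisors of 396: 1, 2, 3, 4, 6, 9, 11, 12, 18, 22, 33, 36, 44, 66, 99, 132, 198, 396.
Check 279^d mod 397 for each divisor in increasing order:
279^1 ≡ 279
279^2 ≡ 29
279^3 ≡ 151
279^4 ≡ 47
279^6 ≡ 172
279^9 ≡ 167
279^11 ≡ 79
279^12 ≡ 206
279^18 ≡ 99
279^22 ≡ 286
279^33 ≡ 362
279^36 ≡ 273
279^44 ≡ 14
279^66 ≡ 34
279^99 ≡ 1
So ord_397(279) = 99.

99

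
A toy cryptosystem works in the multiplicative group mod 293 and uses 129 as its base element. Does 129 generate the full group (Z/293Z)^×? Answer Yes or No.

Yes

φ(293) = 293 − 1 = 292 = 2^2 · 73.
It suffices to check that the order of 129 is not a proper divisor of 292: compute 129^(292/q) for q ∈ {2, 73}.
129^146 ≡ 292 (mod 293)  [q = 2: ≢ 1 ✓]
129^4 ≡ 84 (mod 293)  [q = 73: ≢ 1 ✓]
Every test exponent gives a nontrivial residue, hence 129 generates the full group.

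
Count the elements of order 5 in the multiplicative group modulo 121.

4

φ(121) = φ(11^2) = 11·(11−1) = 110 = 2 · 5 · 11.
Since (Z/121Z)^× is cyclic of order 110, the number of elements of order d is φ(d) when d | 110 and 0 otherwise.
5 | 110, and φ(5) = 5 − 1 = 4.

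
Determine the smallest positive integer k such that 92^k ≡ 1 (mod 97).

96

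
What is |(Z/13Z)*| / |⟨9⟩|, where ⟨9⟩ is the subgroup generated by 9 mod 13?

Since 9 ∈ (Z/13Z)^×, its order divides φ(13) = 13 − 1 = 12 = 2^2 · 3.
Divisors of 12: 1, 2, 3, 4, 6, 12.
Test each divisor d:
9^1 ≡ 9
9^2 ≡ 3
9^3 ≡ 1
So ord_13(9) = 3, hence |⟨9⟩| = 3.
Index = |(Z/13Z)^×| / |⟨9⟩| = 12 / 3 = 4.

4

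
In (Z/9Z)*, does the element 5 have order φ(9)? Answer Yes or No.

φ(9) = φ(3^2) = 3·(3−1) = 6 = 2 · 3.
It suffices to check that the order of 5 is not a proper divisor of 6: compute 5^(6/q) for q ∈ {2, 3}.
5^3 ≡ 8 (mod 9)  [q = 2: ≢ 1 ✓]
5^2 ≡ 7 (mod 9)  [q = 3: ≢ 1 ✓]
None equal 1, so ord_9(5) = 6: 5 is a primitive root.

Yes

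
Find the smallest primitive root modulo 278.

3

φ(278) = φ(2)·φ(139) = 1·138 = 138 = 2 · 3 · 23.
g is a primitive root iff g^(138/q) ≢ 1 (mod 278) for each prime q ∈ {2, 3, 23}.
g = 2: gcd(2, 278) = 2 > 1, not a unit — skip.
g = 3: 3^69 ≡ 277; 3^46 ≡ 181; 3^6 ≡ 173 — none is 1, so 3 is a primitive root.
So 3 is the smallest generator of (Z/278Z)^×.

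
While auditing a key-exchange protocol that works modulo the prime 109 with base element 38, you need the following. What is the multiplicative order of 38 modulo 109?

9

ord(38) | φ(109) = 109 − 1 = 108 = 2^2 · 3^3.
Divisors of 108: 1, 2, 3, 4, 6, 9, 12, 18, 27, 36, 54, 108.
Check 38^d mod 109 for each divisor in increasing order:
38^1 ≡ 38
38^2 ≡ 27
38^3 ≡ 45
38^4 ≡ 75
38^6 ≡ 63
38^9 ≡ 1
The smallest such exponent is 9, so the order of 38 is 9.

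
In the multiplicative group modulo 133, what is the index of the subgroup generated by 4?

12

The order of 4 must divide φ(133) = φ(7·19) = (7−1)·(19−1) = 6·18 = 108 = 2^2 · 3^3.
Divisors of 108: 1, 2, 3, 4, 6, 9, 12, 18, 27, 36, 54, 108.
Compute 4^d (mod 133) for the divisors d until we hit 1:
4^1 ≡ 4 (mod 133)
4^2 ≡ 16 (mod 133)
4^3 ≡ 64 (mod 133)
4^4 ≡ 123 (mod 133)
4^6 ≡ 106 (mod 133)
4^9 ≡ 1 (mod 133) ✓
So ord_133(4) = 9, hence |⟨4⟩| = 9.
[(Z/133Z)^× : ⟨4⟩] = 108/9 = 12.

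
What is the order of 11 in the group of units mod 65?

12

ord(11) | φ(65) = φ(5·13) = (5−1)·(13−1) = 4·12 = 48 = 2^4 · 3.
Divisors of 48: 1, 2, 3, 4, 6, 8, 12, 16, 24, 48.
Evaluate successive powers at the divisors of 48:
11^1 ≡ 11 (mod 65)
11^2 ≡ 56 (mod 65)
11^3 ≡ 31 (mod 65)
11^4 ≡ 16 (mod 65)
11^6 ≡ 51 (mod 65)
11^8 ≡ 61 (mod 65)
11^12 ≡ 1 (mod 65) ✓
The smallest such exponent is 12, so the order of 11 is 12.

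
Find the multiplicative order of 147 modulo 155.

The order of 147 must divide φ(155) = φ(5·31) = (5−1)·(31−1) = 4·30 = 120 = 2^3 · 3 · 5.
Divisors of 120: 1, 2, 3, 4, 5, 6, 8, 10, 12, 15, 20, 24, 30, 40, 60, 120.
Check 147^d mod 155 for each divisor in increasing order:
147^1 ≡ 147 (mod 155)
147^2 ≡ 64 (mod 155)
147^3 ≡ 108 (mod 155)
147^4 ≡ 66 (mod 155)
147^5 ≡ 92 (mod 155)
147^6 ≡ 39 (mod 155)
147^8 ≡ 16 (mod 155)
147^10 ≡ 94 (mod 155)
147^12 ≡ 126 (mod 155)
147^15 ≡ 123 (mod 155)
147^20 ≡ 1 (mod 155) ✓
The smallest such exponent is 20, so the order of 147 is 20.

20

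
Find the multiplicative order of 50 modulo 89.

22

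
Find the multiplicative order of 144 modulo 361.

By Lagrange's theorem, ord_361(144) divides φ(361) = φ(19^2) = 19·(19−1) = 342 = 2 · 3^2 · 19.
Divisors of 342: 1, 2, 3, 6, 9, 18, 19, 38, 57, 114, 171, 342.
Check 144^d mod 361 for each divisor in increasing order:
144^1 ≡ 144 (mod 361)
144^2 ≡ 159 (mod 361)
144^3 ≡ 153 (mod 361)
144^6 ≡ 305 (mod 361)
144^9 ≡ 96 (mod 361)
144^18 ≡ 191 (mod 361)
144^19 ≡ 68 (mod 361)
144^38 ≡ 292 (mod 361)
144^57 ≡ 1 (mod 361) ✓
So ord_361(144) = 57.

57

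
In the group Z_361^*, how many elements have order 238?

0

φ(361) = φ(19^2) = 19·(19−1) = 342 = 2 · 3^2 · 19.
Since (Z/361Z)^× is cyclic of order 342, the number of elements of order d is φ(d) when d | 342 and 0 otherwise.
238 does not divide 342, so no element of (Z/361Z)^× has order 238.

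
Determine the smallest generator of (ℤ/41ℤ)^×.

6

φ(41) = 41 − 1 = 40 = 2^3 · 5.
g is a primitive root iff g^(40/q) ≢ 1 (mod 41) for each prime q ∈ {2, 5}.
g = 2: 2^20 ≡ 1 — hits 1, so not a primitive root.
g = 3: 3^20 ≡ 40; 3^8 ≡ 1 — hits 1, so not a primitive root.
g = 4: 4^20 ≡ 1 — hits 1, so not a primitive root.
g = 5: 5^20 ≡ 1 — hits 1, so not a primitive root.
g = 6: 6^20 ≡ 40; 6^8 ≡ 10 — none is 1, so 6 is a primitive root.
The smallest primitive root modulo 41 is 6.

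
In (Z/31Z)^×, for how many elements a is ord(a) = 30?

8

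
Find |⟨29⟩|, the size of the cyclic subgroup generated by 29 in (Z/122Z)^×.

By Lagrange's theorem, ord_122(29) divides φ(122) = φ(2)·φ(61) = 1·60 = 60 = 2^2 · 3 · 5.
Divisors of 60: 1, 2, 3, 4, 5, 6, 10, 12, 15, 20, 30, 60.
Compute 29^d (mod 122) for the divisors d until we hit 1:
29^1 ≡ 29 (mod 122)
29^2 ≡ 109 (mod 122)
29^3 ≡ 111 (mod 122)
29^4 ≡ 47 (mod 122)
29^5 ≡ 21 (mod 122)
29^6 ≡ 121 (mod 122)
29^10 ≡ 75 (mod 122)
29^12 ≡ 1 (mod 122) ✓
Therefore the multiplicative order of 29 modulo 122 is 12.

12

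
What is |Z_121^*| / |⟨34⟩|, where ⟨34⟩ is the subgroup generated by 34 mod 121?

The order of 34 must divide φ(121) = φ(11^2) = 11·(11−1) = 110 = 2 · 5 · 11.
Divisors of 110: 1, 2, 5, 10, 11, 22, 55, 110.
Test each divisor d:
34^1 ≡ 34 (mod 121)
34^2 ≡ 67 (mod 121)
34^5 ≡ 45 (mod 121)
34^10 ≡ 89 (mod 121)
34^11 ≡ 1 (mod 121) ✓
The order of 34 is 11, so the subgroup it generates has 11 elements.
The index is φ(121) / ord(34) = 110 / 11 = 10.

10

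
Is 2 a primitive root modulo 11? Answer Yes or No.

Yes

φ(11) = 11 − 1 = 10 = 2 · 5.
2 is a primitive root mod 11 iff 2^(φ(11)/q) ≢ 1 for every prime q | φ(11), i.e. q ∈ {2, 5}.
2^5 ≡ 10 (mod 11)  [q = 2: ≢ 1 ✓]
2^2 ≡ 4 (mod 11)  [q = 5: ≢ 1 ✓]
All checks pass, so 2 has order 10 and is a primitive root modulo 11.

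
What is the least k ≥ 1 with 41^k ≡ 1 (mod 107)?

53

Since 41 ∈ (Z/107Z)^×, its order divides φ(107) = 107 − 1 = 106 = 2 · 53.
Divisors of 106: 1, 2, 53, 106.
Evaluate successive powers at the divisors of 106:
41^1 ≡ 41 (mod 107)
41^2 ≡ 76 (mod 107)
41^53 ≡ 1 (mod 107) ✓
Hence ord(41) = 53.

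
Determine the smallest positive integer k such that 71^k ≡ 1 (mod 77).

The order of 71 must divide φ(77) = φ(7·11) = (7−1)·(11−1) = 6·10 = 60 = 2^2 · 3 · 5.
Divisors of 60: 1, 2, 3, 4, 5, 6, 10, 12, 15, 20, 30, 60.
Compute 71^d (mod 77) for the divisors d until we hit 1:
71^1 ≡ 71
71^2 ≡ 36
71^3 ≡ 15
71^4 ≡ 64
71^5 ≡ 1
Therefore the multiplicative order of 71 modulo 77 is 5.

5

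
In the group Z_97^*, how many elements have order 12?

4

φ(97) = 97 − 1 = 96 = 2^5 · 3.
(Z/97Z)^× is cyclic (|G| = 96); a cyclic group of order m has exactly φ(d) elements of each order d | m, and none otherwise.
12 = 2^2 · 3 divides 96, and φ(12) = 4.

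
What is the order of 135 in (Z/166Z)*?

82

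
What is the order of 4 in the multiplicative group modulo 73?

By Lagrange's theorem, ord_73(4) divides φ(73) = 73 − 1 = 72 = 2^3 · 3^2.
Divisors of 72: 1, 2, 3, 4, 6, 8, 9, 12, 18, 24, 36, 72.
Compute 4^d (mod 73) for the divisors d until we hit 1:
4^1 ≡ 4 (mod 73)
4^2 ≡ 16 (mod 73)
4^3 ≡ 64 (mod 73)
4^4 ≡ 37 (mod 73)
4^6 ≡ 8 (mod 73)
4^8 ≡ 55 (mod 73)
4^9 ≡ 1 (mod 73) ✓
Hence ord(4) = 9.

9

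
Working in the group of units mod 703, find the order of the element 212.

18

By Lagrange's theorem, ord_703(212) divides φ(703) = φ(19·37) = (19−1)·(37−1) = 18·36 = 648 = 2^3 · 3^4.
Divisors of 648: 1, 2, 3, 4, 6, 8, 9, 12, 18, 24, 27, 36, 54, 72, 81, 108, 162, 216, 324, 648.
Test each divisor d:
212^1 ≡ 212
212^2 ≡ 655
212^3 ≡ 369
212^4 ≡ 195
212^6 ≡ 482
212^8 ≡ 63
212^9 ≡ 702
212^12 ≡ 334
212^18 ≡ 1
The smallest such exponent is 18, so the order of 212 is 18.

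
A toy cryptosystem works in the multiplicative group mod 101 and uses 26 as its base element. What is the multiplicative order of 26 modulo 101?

By Lagrange's theorem, ord_101(26) divides φ(101) = 101 − 1 = 100 = 2^2 · 5^2.
Divisors of 100: 1, 2, 4, 5, 10, 20, 25, 50, 100.
Test each divisor d:
26^1 ≡ 26
26^2 ≡ 70
26^4 ≡ 52
26^5 ≡ 39
26^10 ≡ 6
26^20 ≡ 36
26^25 ≡ 91
26^50 ≡ 100
26^100 ≡ 1
Hence ord(26) = 100.

100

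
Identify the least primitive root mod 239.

φ(239) = 239 − 1 = 238 = 2 · 7 · 17.
Test candidates g = 2, 3, … against the prime factors q ∈ {2, 7, 17} of φ(239): g is a generator iff g^(238/q) ≢ 1 for every such q.
g = 2: 2^119 ≡ 1 — hits 1, so not a primitive root.
g = 3: 3^119 ≡ 1 — hits 1, so not a primitive root.
g = 4: 4^119 ≡ 1 — hits 1, so not a primitive root.
g = 5: 5^119 ≡ 1 — hits 1, so not a primitive root.
g = 6: 6^119 ≡ 1 — hits 1, so not a primitive root.
g = 7: 7^119 ≡ 238; 7^34 ≡ 24; 7^14 ≡ 211 — none is 1, so 7 is a primitive root.
Hence the least primitive root of 239 is 7.

7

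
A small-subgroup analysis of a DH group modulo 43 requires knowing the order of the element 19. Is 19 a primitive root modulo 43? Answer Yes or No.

Yes

φ(43) = 43 − 1 = 42 = 2 · 3 · 7.
Test 19^(42/q) mod 43 for each prime factor q of 42:
19^21 ≡ 42 (mod 43)  [q = 2: ≢ 1 ✓]
19^14 ≡ 36 (mod 43)  [q = 3: ≢ 1 ✓]
19^6 ≡ 11 (mod 43)  [q = 7: ≢ 1 ✓]
Every test exponent gives a nontrivial residue, hence 19 generates the full group.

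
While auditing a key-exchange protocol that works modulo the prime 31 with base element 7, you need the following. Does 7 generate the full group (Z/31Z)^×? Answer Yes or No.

No

φ(31) = 31 − 1 = 30 = 2 · 3 · 5.
Test 7^(30/q) mod 31 for each prime factor q of 30:
7^15 ≡ 1 (mod 31)  [q = 2: ≡ 1 ✗]
7^10 ≡ 25 (mod 31)  [q = 3: ≢ 1 ✓]
7^6 ≡ 4 (mod 31)  [q = 5: ≢ 1 ✓]
The check at q = 2 fails, so 7 generates a proper subgroup.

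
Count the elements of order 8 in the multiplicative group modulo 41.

4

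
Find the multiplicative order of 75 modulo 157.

13

ord(75) | φ(157) = 157 − 1 = 156 = 2^2 · 3 · 13.
Divisors of 156: 1, 2, 3, 4, 6, 12, 13, 26, 39, 52, 78, 156.
Compute 75^d (mod 157) for the divisors d until we hit 1:
75^1 ≡ 75 (mod 157)
75^2 ≡ 130 (mod 157)
75^3 ≡ 16 (mod 157)
75^4 ≡ 101 (mod 157)
75^6 ≡ 99 (mod 157)
75^12 ≡ 67 (mod 157)
75^13 ≡ 1 (mod 157) ✓
The smallest such exponent is 13, so the order of 75 is 13.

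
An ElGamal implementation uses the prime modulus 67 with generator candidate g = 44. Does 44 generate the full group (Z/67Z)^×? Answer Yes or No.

Yes

φ(67) = 67 − 1 = 66 = 2 · 3 · 11.
Test 44^(66/q) mod 67 for each prime factor q of 66:
44^33 ≡ 66 (mod 67)  [q = 2: ≢ 1 ✓]
44^22 ≡ 37 (mod 67)  [q = 3: ≢ 1 ✓]
44^6 ≡ 59 (mod 67)  [q = 11: ≢ 1 ✓]
Every test exponent gives a nontrivial residue, hence 44 generates the full group.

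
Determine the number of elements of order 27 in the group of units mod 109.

18

φ(109) = 109 − 1 = 108 = 2^2 · 3^3.
Since (Z/109Z)^× is cyclic of order 108, the number of elements of order d is φ(d) when d | 108 and 0 otherwise.
27 = 3^3 divides 108, and φ(27) = 18.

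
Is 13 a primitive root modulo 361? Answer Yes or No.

φ(361) = φ(19^2) = 19·(19−1) = 342 = 2 · 3^2 · 19.
An element g generates (Z/361Z)^× iff g^(342/q) ≢ 1 (mod 361) for each prime q ∈ {2, 3, 19}.
13^171 ≡ 360 (mod 361)  [q = 2: ≢ 1 ✓]
13^114 ≡ 68 (mod 361)  [q = 3: ≢ 1 ✓]
13^18 ≡ 343 (mod 361)  [q = 19: ≢ 1 ✓]
Every test exponent gives a nontrivial residue, hence 13 generates the full group.

Yes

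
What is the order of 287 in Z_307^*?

The order of 287 must divide φ(307) = 307 − 1 = 306 = 2 · 3^2 · 17.
Divisors of 306: 1, 2, 3, 6, 9, 17, 18, 34, 51, 102, 153, 306.
Evaluate successive powers at the divisors of 306:
287^1 ≡ 287
287^2 ≡ 93
287^3 ≡ 289
287^6 ≡ 17
287^9 ≡ 1
Hence ord(287) = 9.

9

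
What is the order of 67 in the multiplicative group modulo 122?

The order of 67 must divide φ(122) = φ(2)·φ(61) = 1·60 = 60 = 2^2 · 3 · 5.
Divisors of 60: 1, 2, 3, 4, 5, 6, 10, 12, 15, 20, 30, 60.
Check 67^d mod 122 for each divisor in increasing order:
67^1 ≡ 67 (mod 122)
67^2 ≡ 97 (mod 122)
67^3 ≡ 33 (mod 122)
67^4 ≡ 15 (mod 122)
67^5 ≡ 29 (mod 122)
67^6 ≡ 113 (mod 122)
67^10 ≡ 109 (mod 122)
67^12 ≡ 81 (mod 122)
67^15 ≡ 111 (mod 122)
67^20 ≡ 47 (mod 122)
67^30 ≡ 121 (mod 122)
67^60 ≡ 1 (mod 122) ✓
Therefore the multiplicative order of 67 modulo 122 is 60.

60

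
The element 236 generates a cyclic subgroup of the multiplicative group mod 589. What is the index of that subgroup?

18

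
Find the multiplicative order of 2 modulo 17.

ord(2) | φ(17) = 17 − 1 = 16 = 2^4.
Divisors of 16: 1, 2, 4, 8, 16.
Compute 2^d (mod 17) for the divisors d until we hit 1:
2^1 ≡ 2 (mod 17)
2^2 ≡ 4 (mod 17)
2^4 ≡ 16 (mod 17)
2^8 ≡ 1 (mod 17) ✓
Hence ord(2) = 8.

8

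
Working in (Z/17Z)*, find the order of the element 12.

16

By Lagrange's theorem, ord_17(12) divides φ(17) = 17 − 1 = 16 = 2^4.
Divisors of 16: 1, 2, 4, 8, 16.
Test each divisor d:
12^1 ≡ 12 (mod 17)
12^2 ≡ 8 (mod 17)
12^4 ≡ 13 (mod 17)
12^8 ≡ 16 (mod 17)
12^16 ≡ 1 (mod 17) ✓
Therefore the multiplicative order of 12 modulo 17 is 16.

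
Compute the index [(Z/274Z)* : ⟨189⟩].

1

By Lagrange's theorem, ord_274(189) divides φ(274) = φ(2)·φ(137) = 1·136 = 136 = 2^3 · 17.
Divisors of 136: 1, 2, 4, 8, 17, 34, 68, 136.
Test each divisor d:
189^1 ≡ 189 (mod 274)
189^2 ≡ 101 (mod 274)
189^4 ≡ 63 (mod 274)
189^8 ≡ 133 (mod 274)
189^17 ≡ 147 (mod 274)
189^34 ≡ 237 (mod 274)
189^68 ≡ 273 (mod 274)
189^136 ≡ 1 (mod 274) ✓
So ord_274(189) = 136, hence |⟨189⟩| = 136.
Index = |(Z/274Z)^×| / |⟨189⟩| = 136 / 136 = 1.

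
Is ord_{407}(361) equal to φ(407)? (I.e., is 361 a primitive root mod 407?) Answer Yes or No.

407 = 11 · 37 is a product of two distinct odd primes, so (Z/407Z)^× ≅ (Z/11Z)^× × (Z/37Z)^× is not cyclic.
No primitive root modulo 407 exists; in particular 361 is not one.

No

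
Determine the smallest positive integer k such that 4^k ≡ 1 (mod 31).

5

By Lagrange's theorem, ord_31(4) divides φ(31) = 31 − 1 = 30 = 2 · 3 · 5.
Divisors of 30: 1, 2, 3, 5, 6, 10, 15, 30.
Evaluate successive powers at the divisors of 30:
4^1 ≡ 4 (mod 31)
4^2 ≡ 16 (mod 31)
4^3 ≡ 2 (mod 31)
4^5 ≡ 1 (mod 31) ✓
Hence ord(4) = 5.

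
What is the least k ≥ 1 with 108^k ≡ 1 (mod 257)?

Since 108 ∈ (Z/257Z)^×, its order divides φ(257) = 257 − 1 = 256 = 2^8.
Divisors of 256: 1, 2, 4, 8, 16, 32, 64, 128, 256.
Check 108^d mod 257 for each divisor in increasing order:
108^1 ≡ 108
108^2 ≡ 99
108^4 ≡ 35
108^8 ≡ 197
108^16 ≡ 2
108^32 ≡ 4
108^64 ≡ 16
108^128 ≡ 256
108^256 ≡ 1
Therefore the multiplicative order of 108 modulo 257 is 256.

256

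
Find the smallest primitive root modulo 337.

φ(337) = 337 − 1 = 336 = 2^4 · 3 · 7.
Test candidates g = 2, 3, … against the prime factors q ∈ {2, 3, 7} of φ(337): g is a generator iff g^(336/q) ≢ 1 for every such q.
g = 2: 2^168 ≡ 1 — hits 1, so not a primitive root.
g = 3: 3^168 ≡ 1 — hits 1, so not a primitive root.
g = 4: 4^168 ≡ 1 — hits 1, so not a primitive root.
g = 5: 5^168 ≡ 336; 5^112 ≡ 1 — hits 1, so not a primitive root.
g = 6: 6^168 ≡ 1 — hits 1, so not a primitive root.
g = 7: 7^168 ≡ 1 — hits 1, so not a primitive root.
g = 8: 8^168 ≡ 1 — hits 1, so not a primitive root.
g = 9: 9^168 ≡ 1 — hits 1, so not a primitive root.
g = 10: 10^168 ≡ 336; 10^112 ≡ 128; 10^48 ≡ 175 — none is 1, so 10 is a primitive root.
The smallest primitive root modulo 337 is 10.

10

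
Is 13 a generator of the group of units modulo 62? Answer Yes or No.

Yes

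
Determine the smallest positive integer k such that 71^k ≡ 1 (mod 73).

The order of 71 must divide φ(73) = 73 − 1 = 72 = 2^3 · 3^2.
Divisors of 72: 1, 2, 3, 4, 6, 8, 9, 12, 18, 24, 36, 72.
Test each divisor d:
71^1 ≡ 71 (mod 73)
71^2 ≡ 4 (mod 73)
71^3 ≡ 65 (mod 73)
71^4 ≡ 16 (mod 73)
71^6 ≡ 64 (mod 73)
71^8 ≡ 37 (mod 73)
71^9 ≡ 72 (mod 73)
71^12 ≡ 8 (mod 73)
71^18 ≡ 1 (mod 73) ✓
The smallest such exponent is 18, so the order of 71 is 18.

18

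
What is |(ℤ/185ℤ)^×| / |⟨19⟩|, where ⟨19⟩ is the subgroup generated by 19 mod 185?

4

The order of 19 must divide φ(185) = φ(5·37) = (5−1)·(37−1) = 4·36 = 144 = 2^4 · 3^2.
Divisors of 144: 1, 2, 3, 4, 6, 8, 9, 12, 16, 18, 24, 36, 48, 72, 144.
Test each divisor d:
19^1 ≡ 19 (mod 185)
19^2 ≡ 176 (mod 185)
19^3 ≡ 14 (mod 185)
19^4 ≡ 81 (mod 185)
19^6 ≡ 11 (mod 185)
19^8 ≡ 86 (mod 185)
19^9 ≡ 154 (mod 185)
19^12 ≡ 121 (mod 185)
19^16 ≡ 181 (mod 185)
19^18 ≡ 36 (mod 185)
19^24 ≡ 26 (mod 185)
19^36 ≡ 1 (mod 185) ✓
So ord_185(19) = 36, hence |⟨19⟩| = 36.
Index = |(Z/185Z)^×| / |⟨19⟩| = 144 / 36 = 4.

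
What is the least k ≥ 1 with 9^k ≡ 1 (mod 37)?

By Lagrange's theorem, ord_37(9) divides φ(37) = 37 − 1 = 36 = 2^2 · 3^2.
Divisors of 36: 1, 2, 3, 4, 6, 9, 12, 18, 36.
Test each divisor d:
9^1 ≡ 9
9^2 ≡ 7
9^3 ≡ 26
9^4 ≡ 12
9^6 ≡ 10
9^9 ≡ 1
The smallest such exponent is 9, so the order of 9 is 9.

9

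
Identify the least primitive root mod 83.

2

φ(83) = 83 − 1 = 82 = 2 · 41.
g is a primitive root iff g^(82/q) ≢ 1 (mod 83) for each prime q ∈ {2, 41}.
g = 2: 2^41 ≡ 82; 2^2 ≡ 4 — none is 1, so 2 is a primitive root.
Hence the least primitive root of 83 is 2.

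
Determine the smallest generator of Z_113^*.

3

φ(113) = 113 − 1 = 112 = 2^4 · 7.
g is a primitive root iff g^(112/q) ≢ 1 (mod 113) for each prime q ∈ {2, 7}.
g = 2: 2^56 ≡ 1 — hits 1, so not a primitive root.
g = 3: 3^56 ≡ 112; 3^16 ≡ 49 — none is 1, so 3 is a primitive root.
The smallest primitive root modulo 113 is 3.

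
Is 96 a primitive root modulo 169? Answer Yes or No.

φ(169) = φ(13^2) = 13·(13−1) = 156 = 2^2 · 3 · 13.
Test 96^(156/q) mod 169 for each prime factor q of 156:
96^78 ≡ 168 (mod 169)  [q = 2: ≢ 1 ✓]
96^52 ≡ 1 (mod 169)  [q = 3: ≡ 1 ✗]
96^12 ≡ 131 (mod 169)  [q = 13: ≢ 1 ✓]
Since 96^52 ≡ 1, the order of 96 divides 52 < 156, so 96 is not a primitive root.

No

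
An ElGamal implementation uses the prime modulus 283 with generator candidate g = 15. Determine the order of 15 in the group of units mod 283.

47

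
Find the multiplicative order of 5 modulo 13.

By Lagrange's theorem, ord_13(5) divides φ(13) = 13 − 1 = 12 = 2^2 · 3.
Divisors of 12: 1, 2, 3, 4, 6, 12.
Test each divisor d:
5^1 ≡ 5
5^2 ≡ 12
5^3 ≡ 8
5^4 ≡ 1
Hence ord(5) = 4.

4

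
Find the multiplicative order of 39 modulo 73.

72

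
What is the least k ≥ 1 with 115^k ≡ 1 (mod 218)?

108

By Lagrange's theorem, ord_218(115) divides φ(218) = φ(2)·φ(109) = 1·108 = 108 = 2^2 · 3^3.
Divisors of 108: 1, 2, 3, 4, 6, 9, 12, 18, 27, 36, 54, 108.
Check 115^d mod 218 for each divisor in increasing order:
115^1 ≡ 115
115^2 ≡ 145
115^3 ≡ 107
115^4 ≡ 97
115^6 ≡ 113
115^9 ≡ 101
115^12 ≡ 125
115^18 ≡ 173
115^27 ≡ 33
115^36 ≡ 63
115^54 ≡ 217
115^108 ≡ 1
Therefore the multiplicative order of 115 modulo 218 is 108.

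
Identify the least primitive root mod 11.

2

φ(11) = 11 − 1 = 10 = 2 · 5.
g is a primitive root iff g^(10/q) ≢ 1 (mod 11) for each prime q ∈ {2, 5}.
g = 2: 2^5 ≡ 10; 2^2 ≡ 4 — none is 1, so 2 is a primitive root.
So 2 is the smallest generator of (Z/11Z)^×.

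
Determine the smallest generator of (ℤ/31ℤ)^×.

3

φ(31) = 31 − 1 = 30 = 2 · 3 · 5.
g is a primitive root iff g^(30/q) ≢ 1 (mod 31) for each prime q ∈ {2, 3, 5}.
g = 2: 2^15 ≡ 1 — hits 1, so not a primitive root.
g = 3: 3^15 ≡ 30; 3^10 ≡ 25; 3^6 ≡ 16 — none is 1, so 3 is a primitive root.
Hence the least primitive root of 31 is 3.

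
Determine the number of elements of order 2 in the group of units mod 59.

1

φ(59) = 59 − 1 = 58 = 2 · 29.
Since (Z/59Z)^× is cyclic of order 58, the number of elements of order d is φ(d) when d | 58 and 0 otherwise.
2 | 58, and φ(2) = 2 − 1 = 1.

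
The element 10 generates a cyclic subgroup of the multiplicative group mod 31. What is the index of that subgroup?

2

The order of 10 must divide φ(31) = 31 − 1 = 30 = 2 · 3 · 5.
Divisors of 30: 1, 2, 3, 5, 6, 10, 15, 30.
Check 10^d mod 31 for each divisor in increasing order:
10^1 ≡ 10
10^2 ≡ 7
10^3 ≡ 8
10^5 ≡ 25
10^6 ≡ 2
10^10 ≡ 5
10^15 ≡ 1
Thus |⟨10⟩| = ord(10) = 15.
Index = |(Z/31Z)^×| / |⟨10⟩| = 30 / 15 = 2.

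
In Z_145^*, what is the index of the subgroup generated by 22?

4

The order of 22 must divide φ(145) = φ(5·29) = (5−1)·(29−1) = 4·28 = 112 = 2^4 · 7.
Divisors of 112: 1, 2, 4, 7, 8, 14, 16, 28, 56, 112.
Evaluate successive powers at the divisors of 112:
22^1 ≡ 22 (mod 145)
22^2 ≡ 49 (mod 145)
22^4 ≡ 81 (mod 145)
22^7 ≡ 28 (mod 145)
22^8 ≡ 36 (mod 145)
22^14 ≡ 59 (mod 145)
22^16 ≡ 136 (mod 145)
22^28 ≡ 1 (mod 145) ✓
Thus |⟨22⟩| = ord(22) = 28.
The index is φ(145) / ord(22) = 112 / 28 = 4.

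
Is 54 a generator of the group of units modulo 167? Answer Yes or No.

No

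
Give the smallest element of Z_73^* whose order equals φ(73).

5

φ(73) = 73 − 1 = 72 = 2^3 · 3^2.
Test candidates g = 2, 3, … against the prime factors q ∈ {2, 3} of φ(73): g is a generator iff g^(72/q) ≢ 1 for every such q.
g = 2: 2^36 ≡ 1 — hits 1, so not a primitive root.
g = 3: 3^36 ≡ 1 — hits 1, so not a primitive root.
g = 4: 4^36 ≡ 1 — hits 1, so not a primitive root.
g = 5: 5^36 ≡ 72; 5^24 ≡ 8 — none is 1, so 5 is a primitive root.
The smallest primitive root modulo 73 is 5.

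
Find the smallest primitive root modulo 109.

6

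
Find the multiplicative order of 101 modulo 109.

The order of 101 must divide φ(109) = 109 − 1 = 108 = 2^2 · 3^3.
Divisors of 108: 1, 2, 3, 4, 6, 9, 12, 18, 27, 36, 54, 108.
Compute 101^d (mod 109) for the divisors d until we hit 1:
101^1 ≡ 101
101^2 ≡ 64
101^3 ≡ 33
101^4 ≡ 63
101^6 ≡ 108
101^9 ≡ 76
101^12 ≡ 1
Therefore the multiplicative order of 101 modulo 109 is 12.

12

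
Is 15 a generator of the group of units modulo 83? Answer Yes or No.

Yes

φ(83) = 83 − 1 = 82 = 2 · 41.
Test 15^(82/q) mod 83 for each prime factor q of 82:
15^41 ≡ 82 (mod 83)  [q = 2: ≢ 1 ✓]
15^2 ≡ 59 (mod 83)  [q = 41: ≢ 1 ✓]
All checks pass, so 15 has order 82 and is a primitive root modulo 83.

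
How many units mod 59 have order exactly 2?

φ(59) = 59 − 1 = 58 = 2 · 29.
Since (Z/59Z)^× is cyclic of order 58, the number of elements of order d is φ(d) when d | 58 and 0 otherwise.
2 | 58, and φ(2) = 2 − 1 = 1.

1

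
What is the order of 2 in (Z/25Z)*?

20

Since 2 ∈ (Z/25Z)^×, its order divides φ(25) = φ(5^2) = 5·(5−1) = 20 = 2^2 · 5.
Divisors of 20: 1, 2, 4, 5, 10, 20.
Test each divisor d:
2^1 ≡ 2 (mod 25)
2^2 ≡ 4 (mod 25)
2^4 ≡ 16 (mod 25)
2^5 ≡ 7 (mod 25)
2^10 ≡ 24 (mod 25)
2^20 ≡ 1 (mod 25) ✓
Hence ord(2) = 20.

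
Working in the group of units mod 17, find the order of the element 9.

8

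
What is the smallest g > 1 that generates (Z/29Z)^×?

2

φ(29) = 29 − 1 = 28 = 2^2 · 7.
Test candidates g = 2, 3, … against the prime factors q ∈ {2, 7} of φ(29): g is a generator iff g^(28/q) ≢ 1 for every such q.
g = 2: 2^14 ≡ 28; 2^4 ≡ 16 — none is 1, so 2 is a primitive root.
The smallest primitive root modulo 29 is 2.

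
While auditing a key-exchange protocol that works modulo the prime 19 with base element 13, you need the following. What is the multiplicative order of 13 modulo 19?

18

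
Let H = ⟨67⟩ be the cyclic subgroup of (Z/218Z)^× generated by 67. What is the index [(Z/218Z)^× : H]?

Since 67 ∈ (Z/218Z)^×, its order divides φ(218) = φ(2)·φ(109) = 1·108 = 108 = 2^2 · 3^3.
Divisors of 108: 1, 2, 3, 4, 6, 9, 12, 18, 27, 36, 54, 108.
Check 67^d mod 218 for each divisor in increasing order:
67^1 ≡ 67 (mod 218)
67^2 ≡ 129 (mod 218)
67^3 ≡ 141 (mod 218)
67^4 ≡ 73 (mod 218)
67^6 ≡ 43 (mod 218)
67^9 ≡ 177 (mod 218)
67^12 ≡ 105 (mod 218)
67^18 ≡ 155 (mod 218)
67^27 ≡ 185 (mod 218)
67^36 ≡ 45 (mod 218)
67^54 ≡ 217 (mod 218)
67^108 ≡ 1 (mod 218) ✓
Thus |⟨67⟩| = ord(67) = 108.
Index = |(Z/218Z)^×| / |⟨67⟩| = 108 / 108 = 1.

1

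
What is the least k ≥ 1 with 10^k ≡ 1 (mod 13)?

6

By Lagrange's theorem, ord_13(10) divides φ(13) = 13 − 1 = 12 = 2^2 · 3.
Divisors of 12: 1, 2, 3, 4, 6, 12.
Compute 10^d (mod 13) for the divisors d until we hit 1:
10^1 ≡ 10 (mod 13)
10^2 ≡ 9 (mod 13)
10^3 ≡ 12 (mod 13)
10^4 ≡ 3 (mod 13)
10^6 ≡ 1 (mod 13) ✓
Therefore the multiplicative order of 10 modulo 13 is 6.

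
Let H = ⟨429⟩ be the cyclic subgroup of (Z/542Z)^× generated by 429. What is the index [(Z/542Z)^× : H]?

10

By Lagrange's theorem, ord_542(429) divides φ(542) = φ(2)·φ(271) = 1·270 = 270 = 2 · 3^3 · 5.
Divisors of 270: 1, 2, 3, 5, 6, 9, 10, 15, 18, 27, 30, 45, 54, 90, 135, 270.
Compute 429^d (mod 542) for the divisors d until we hit 1:
429^1 ≡ 429 (mod 542)
429^2 ≡ 303 (mod 542)
429^3 ≡ 449 (mod 542)
429^5 ≡ 5 (mod 542)
429^6 ≡ 519 (mod 542)
429^9 ≡ 513 (mod 542)
429^10 ≡ 25 (mod 542)
429^15 ≡ 125 (mod 542)
429^18 ≡ 299 (mod 542)
429^27 ≡ 1 (mod 542) ✓
The order of 429 is 27, so the subgroup it generates has 27 elements.
Index = |(Z/542Z)^×| / |⟨429⟩| = 270 / 27 = 10.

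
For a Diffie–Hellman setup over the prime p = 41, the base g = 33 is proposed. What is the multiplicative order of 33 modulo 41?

The order of 33 must divide φ(41) = 41 − 1 = 40 = 2^3 · 5.
Divisors of 40: 1, 2, 4, 5, 8, 10, 20, 40.
Compute 33^d (mod 41) for the divisors d until we hit 1:
33^1 ≡ 33 (mod 41)
33^2 ≡ 23 (mod 41)
33^4 ≡ 37 (mod 41)
33^5 ≡ 32 (mod 41)
33^8 ≡ 16 (mod 41)
33^10 ≡ 40 (mod 41)
33^20 ≡ 1 (mod 41) ✓
So ord_41(33) = 20.

20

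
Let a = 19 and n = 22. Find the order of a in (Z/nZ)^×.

Since 19 ∈ (Z/22Z)^×, its order divides φ(22) = φ(2)·φ(11) = 1·10 = 10 = 2 · 5.
Divisors of 10: 1, 2, 5, 10.
Check 19^d mod 22 for each divisor in increasing order:
19^1 ≡ 19
19^2 ≡ 9
19^5 ≡ 21
19^10 ≡ 1
So ord_22(19) = 10.

10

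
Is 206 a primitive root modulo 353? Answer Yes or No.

Yes

φ(353) = 353 − 1 = 352 = 2^5 · 11.
It suffices to check that the order of 206 is not a proper divisor of 352: compute 206^(352/q) for q ∈ {2, 11}.
206^176 ≡ 352 (mod 353)  [q = 2: ≢ 1 ✓]
206^32 ≡ 140 (mod 353)  [q = 11: ≢ 1 ✓]
All checks pass, so 206 has order 352 and is a primitive root modulo 353.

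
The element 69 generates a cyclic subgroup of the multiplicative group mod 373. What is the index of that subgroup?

31

ord(69) | φ(373) = 373 − 1 = 372 = 2^2 · 3 · 31.
Divisors of 372: 1, 2, 3, 4, 6, 12, 31, 62, 93, 124, 186, 372.
Compute 69^d (mod 373) for the divisors d until we hit 1:
69^1 ≡ 69 (mod 373)
69^2 ≡ 285 (mod 373)
69^3 ≡ 269 (mod 373)
69^4 ≡ 284 (mod 373)
69^6 ≡ 372 (mod 373)
69^12 ≡ 1 (mod 373) ✓
Thus |⟨69⟩| = ord(69) = 12.
The index is φ(373) / ord(69) = 372 / 12 = 31.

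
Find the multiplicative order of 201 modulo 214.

106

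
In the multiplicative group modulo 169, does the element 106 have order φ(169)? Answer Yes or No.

Yes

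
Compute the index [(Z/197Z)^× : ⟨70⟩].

4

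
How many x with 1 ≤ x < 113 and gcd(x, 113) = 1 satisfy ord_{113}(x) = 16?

8

φ(113) = 113 − 1 = 112 = 2^4 · 7.
Since (Z/113Z)^× is cyclic of order 112, the number of elements of order d is φ(d) when d | 112 and 0 otherwise.
16 = 2^4 divides 112, and φ(16) = 8.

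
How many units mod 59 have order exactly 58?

28

φ(59) = 59 − 1 = 58 = 2 · 29.
(Z/59Z)^× is cyclic (|G| = 58); a cyclic group of order m has exactly φ(d) elements of each order d | m, and none otherwise.
58 = 2 · 29 divides 58, and φ(58) = 28.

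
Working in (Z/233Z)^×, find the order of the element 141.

58

The order of 141 must divide φ(233) = 233 − 1 = 232 = 2^3 · 29.
Divisors of 232: 1, 2, 4, 8, 29, 58, 116, 232.
Evaluate successive powers at the divisors of 232:
141^1 ≡ 141 (mod 233)
141^2 ≡ 76 (mod 233)
141^4 ≡ 184 (mod 233)
141^8 ≡ 71 (mod 233)
141^29 ≡ 232 (mod 233)
141^58 ≡ 1 (mod 233) ✓
So ord_233(141) = 58.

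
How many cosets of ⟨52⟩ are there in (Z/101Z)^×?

4

Since 52 ∈ (Z/101Z)^×, its order divides φ(101) = 101 − 1 = 100 = 2^2 · 5^2.
Divisors of 100: 1, 2, 4, 5, 10, 20, 25, 50, 100.
Check 52^d mod 101 for each divisor in increasing order:
52^1 ≡ 52 (mod 101)
52^2 ≡ 78 (mod 101)
52^4 ≡ 24 (mod 101)
52^5 ≡ 36 (mod 101)
52^10 ≡ 84 (mod 101)
52^20 ≡ 87 (mod 101)
52^25 ≡ 1 (mod 101) ✓
So ord_101(52) = 25, hence |⟨52⟩| = 25.
[(Z/101Z)^× : ⟨52⟩] = 100/25 = 4.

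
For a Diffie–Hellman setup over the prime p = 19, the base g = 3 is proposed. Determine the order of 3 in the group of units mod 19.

The order of 3 must divide φ(19) = 19 − 1 = 18 = 2 · 3^2.
Divisors of 18: 1, 2, 3, 6, 9, 18.
Test each divisor d:
3^1 ≡ 3 (mod 19)
3^2 ≡ 9 (mod 19)
3^3 ≡ 8 (mod 19)
3^6 ≡ 7 (mod 19)
3^9 ≡ 18 (mod 19)
3^18 ≡ 1 (mod 19) ✓
Therefore the multiplicative order of 3 modulo 19 is 18.

18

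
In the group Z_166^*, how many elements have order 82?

40

φ(166) = φ(2)·φ(83) = 1·82 = 82 = 2 · 41.
In a cyclic group of order 82, there are φ(d) elements of order d for each divisor d of 82, and zero for non-divisors.
82 = 2 · 41 divides 82, and φ(82) = 40.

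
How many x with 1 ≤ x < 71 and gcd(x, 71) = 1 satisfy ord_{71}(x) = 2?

1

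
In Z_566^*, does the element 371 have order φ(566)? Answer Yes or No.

Yes

φ(566) = φ(2)·φ(283) = 1·282 = 282 = 2 · 3 · 47.
An element g generates (Z/566Z)^× iff g^(282/q) ≢ 1 (mod 566) for each prime q ∈ {2, 3, 47}.
371^141 ≡ 565 (mod 566)  [q = 2: ≢ 1 ✓]
371^94 ≡ 327 (mod 566)  [q = 3: ≢ 1 ✓]
371^6 ≡ 347 (mod 566)  [q = 47: ≢ 1 ✓]
Every test exponent gives a nontrivial residue, hence 371 generates the full group.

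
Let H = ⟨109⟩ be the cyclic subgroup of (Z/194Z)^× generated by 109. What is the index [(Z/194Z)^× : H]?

6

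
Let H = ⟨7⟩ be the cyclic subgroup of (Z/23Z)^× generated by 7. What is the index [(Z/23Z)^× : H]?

Since 7 ∈ (Z/23Z)^×, its order divides φ(23) = 23 − 1 = 22 = 2 · 11.
Divisors of 22: 1, 2, 11, 22.
Evaluate successive powers at the divisors of 22:
7^1 ≡ 7
7^2 ≡ 3
7^11 ≡ 22
7^22 ≡ 1
Thus |⟨7⟩| = ord(7) = 22.
Index = |(Z/23Z)^×| / |⟨7⟩| = 22 / 22 = 1.

1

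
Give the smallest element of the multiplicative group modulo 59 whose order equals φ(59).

φ(59) = 59 − 1 = 58 = 2 · 29.
Test candidates g = 2, 3, … against the prime factors q ∈ {2, 29} of φ(59): g is a generator iff g^(58/q) ≢ 1 for every such q.
g = 2: 2^29 ≡ 58; 2^2 ≡ 4 — none is 1, so 2 is a primitive root.
So 2 is the smallest generator of (Z/59Z)^×.

2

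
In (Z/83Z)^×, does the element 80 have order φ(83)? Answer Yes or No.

Yes

φ(83) = 83 − 1 = 82 = 2 · 41.
80 is a primitive root mod 83 iff 80^(φ(83)/q) ≢ 1 for every prime q | φ(83), i.e. q ∈ {2, 41}.
80^41 ≡ 82 (mod 83)  [q = 2: ≢ 1 ✓]
80^2 ≡ 9 (mod 83)  [q = 41: ≢ 1 ✓]
All checks pass, so 80 has order 82 and is a primitive root modulo 83.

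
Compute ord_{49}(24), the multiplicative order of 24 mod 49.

42

Since 24 ∈ (Z/49Z)^×, its order divides φ(49) = φ(7^2) = 7·(7−1) = 42 = 2 · 3 · 7.
Divisors of 42: 1, 2, 3, 6, 7, 14, 21, 42.
Test each divisor d:
24^1 ≡ 24 (mod 49)
24^2 ≡ 37 (mod 49)
24^3 ≡ 6 (mod 49)
24^6 ≡ 36 (mod 49)
24^7 ≡ 31 (mod 49)
24^14 ≡ 30 (mod 49)
24^21 ≡ 48 (mod 49)
24^42 ≡ 1 (mod 49) ✓
So ord_49(24) = 42.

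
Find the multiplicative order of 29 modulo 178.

The order of 29 must divide φ(178) = φ(2)·φ(89) = 1·88 = 88 = 2^3 · 11.
Divisors of 88: 1, 2, 4, 8, 11, 22, 44, 88.
Check 29^d mod 178 for each divisor in increasing order:
29^1 ≡ 29 (mod 178)
29^2 ≡ 129 (mod 178)
29^4 ≡ 87 (mod 178)
29^8 ≡ 93 (mod 178)
29^11 ≡ 101 (mod 178)
29^22 ≡ 55 (mod 178)
29^44 ≡ 177 (mod 178)
29^88 ≡ 1 (mod 178) ✓
Hence ord(29) = 88.

88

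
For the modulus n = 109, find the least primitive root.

φ(109) = 109 − 1 = 108 = 2^2 · 3^3.
Test candidates g = 2, 3, … against the prime factors q ∈ {2, 3} of φ(109): g is a generator iff g^(108/q) ≢ 1 for every such q.
g = 2: 2^54 ≡ 108; 2^36 ≡ 1 — hits 1, so not a primitive root.
g = 3: 3^54 ≡ 1 — hits 1, so not a primitive root.
g = 4: 4^54 ≡ 1 — hits 1, so not a primitive root.
g = 5: 5^54 ≡ 1 — hits 1, so not a primitive root.
g = 6: 6^54 ≡ 108; 6^36 ≡ 63 — none is 1, so 6 is a primitive root.
The smallest primitive root modulo 109 is 6.

6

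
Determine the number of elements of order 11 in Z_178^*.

φ(178) = φ(2)·φ(89) = 1·88 = 88 = 2^3 · 11.
In a cyclic group of order 88, there are φ(d) elements of order d for each divisor d of 88, and zero for non-divisors.
11 | 88, and φ(11) = 11 − 1 = 10.

10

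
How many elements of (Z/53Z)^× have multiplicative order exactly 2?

φ(53) = 53 − 1 = 52 = 2^2 · 13.
Since (Z/53Z)^× is cyclic of order 52, the number of elements of order d is φ(d) when d | 52 and 0 otherwise.
2 | 52, and φ(2) = 2 − 1 = 1.

1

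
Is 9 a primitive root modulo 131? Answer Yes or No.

φ(131) = 131 − 1 = 130 = 2 · 5 · 13.
9 is a primitive root mod 131 iff 9^(φ(131)/q) ≢ 1 for every prime q | φ(131), i.e. q ∈ {2, 5, 13}.
9^65 ≡ 1 (mod 131)  [q = 2: ≡ 1 ✗]
9^26 ≡ 89 (mod 131)  [q = 5: ≢ 1 ✓]
9^10 ≡ 107 (mod 131)  [q = 13: ≢ 1 ✓]
9^65 ≡ 1 shows ord(9) | 65, strictly less than φ(131); not a primitive root.

No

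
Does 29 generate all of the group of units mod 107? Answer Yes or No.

No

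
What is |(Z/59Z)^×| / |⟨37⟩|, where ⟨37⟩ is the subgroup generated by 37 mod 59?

1

ord(37) | φ(59) = 59 − 1 = 58 = 2 · 29.
Divisors of 58: 1, 2, 29, 58.
Evaluate successive powers at the divisors of 58:
37^1 ≡ 37 (mod 59)
37^2 ≡ 12 (mod 59)
37^29 ≡ 58 (mod 59)
37^58 ≡ 1 (mod 59) ✓
So ord_59(37) = 58, hence |⟨37⟩| = 58.
[(Z/59Z)^× : ⟨37⟩] = 58/58 = 1.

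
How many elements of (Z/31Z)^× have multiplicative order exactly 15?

φ(31) = 31 − 1 = 30 = 2 · 3 · 5.
In a cyclic group of order 30, there are φ(d) elements of order d for each divisor d of 30, and zero for non-divisors.
15 = 3 · 5 divides 30, and φ(15) = 8.

8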